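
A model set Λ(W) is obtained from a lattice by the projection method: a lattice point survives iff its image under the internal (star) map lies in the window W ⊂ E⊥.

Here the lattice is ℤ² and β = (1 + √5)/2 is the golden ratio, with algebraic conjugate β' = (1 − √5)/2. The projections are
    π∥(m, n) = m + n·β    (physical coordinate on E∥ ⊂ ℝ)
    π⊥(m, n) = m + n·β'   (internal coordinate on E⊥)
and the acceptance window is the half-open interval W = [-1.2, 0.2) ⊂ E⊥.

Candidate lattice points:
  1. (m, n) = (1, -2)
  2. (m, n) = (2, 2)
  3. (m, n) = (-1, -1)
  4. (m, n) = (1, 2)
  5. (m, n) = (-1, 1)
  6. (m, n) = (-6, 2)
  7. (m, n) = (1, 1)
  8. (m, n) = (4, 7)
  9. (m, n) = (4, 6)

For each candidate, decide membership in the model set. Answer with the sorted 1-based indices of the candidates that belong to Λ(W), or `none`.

3, 4, 8

β' = (1−√5)/2 ≈ -0.6180.
candidate 1: (m,n)=(1,-2) → π∥ = 1-2·β ≈ -2.2361, π⊥ = 1-2·β' ≈ 2.2361 ∉ [-1.2, 0.2) ⇒ out
candidate 2: (m,n)=(2,2) → π∥ = 2+2·β ≈ 5.2361, π⊥ = 2+2·β' ≈ 0.7639 ∉ [-1.2, 0.2) ⇒ out
candidate 3: (m,n)=(-1,-1) → π∥ = -1-1·β ≈ -2.6180, π⊥ = -1-1·β' ≈ -0.3820 ∈ [-1.2, 0.2) ⇒ IN Λ
candidate 4: (m,n)=(1,2) → π∥ = 1+2·β ≈ 4.2361, π⊥ = 1+2·β' ≈ -0.2361 ∈ [-1.2, 0.2) ⇒ IN Λ
candidate 5: (m,n)=(-1,1) → π∥ = -1+1·β ≈ 0.6180, π⊥ = -1+1·β' ≈ -1.6180 ∉ [-1.2, 0.2) ⇒ out
candidate 6: (m,n)=(-6,2) → π∥ = -6+2·β ≈ -2.7639, π⊥ = -6+2·β' ≈ -7.2361 ∉ [-1.2, 0.2) ⇒ out
candidate 7: (m,n)=(1,1) → π∥ = 1+1·β ≈ 2.6180, π⊥ = 1+1·β' ≈ 0.3820 ∉ [-1.2, 0.2) ⇒ out
candidate 8: (m,n)=(4,7) → π∥ = 4+7·β ≈ 15.3262, π⊥ = 4+7·β' ≈ -0.3262 ∈ [-1.2, 0.2) ⇒ IN Λ
candidate 9: (m,n)=(4,6) → π∥ = 4+6·β ≈ 13.7082, π⊥ = 4+6·β' ≈ 0.2918 ∉ [-1.2, 0.2) ⇒ out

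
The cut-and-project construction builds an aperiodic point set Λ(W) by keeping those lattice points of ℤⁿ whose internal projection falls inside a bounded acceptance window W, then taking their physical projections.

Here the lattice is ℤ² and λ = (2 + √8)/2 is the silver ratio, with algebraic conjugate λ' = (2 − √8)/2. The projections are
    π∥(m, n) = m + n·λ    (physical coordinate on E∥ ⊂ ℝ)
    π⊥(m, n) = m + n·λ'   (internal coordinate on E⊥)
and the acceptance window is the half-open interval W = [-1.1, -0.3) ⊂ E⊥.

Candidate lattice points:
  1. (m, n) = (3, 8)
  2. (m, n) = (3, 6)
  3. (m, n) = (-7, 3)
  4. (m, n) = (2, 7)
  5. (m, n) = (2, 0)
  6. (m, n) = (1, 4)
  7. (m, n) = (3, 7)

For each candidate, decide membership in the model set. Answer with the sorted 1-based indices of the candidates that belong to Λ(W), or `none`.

Numerically λ ≈ 2.414214 and λ' = −1/λ ≈ -0.414214.
candidate 1: (m,n)=(3,8) → π∥ = 3+8·λ ≈ 22.313708, π⊥ = 3+8·λ' ≈ -0.313708 ∈ [-1.1, -0.3) ⇒ IN Λ
candidate 2: (m,n)=(3,6) → π∥ = 3+6·λ ≈ 17.485281, π⊥ = 3+6·λ' ≈ 0.514719 ∉ [-1.1, -0.3) ⇒ out
candidate 3: (m,n)=(-7,3) → π∥ = -7+3·λ ≈ 0.242641, π⊥ = -7+3·λ' ≈ -8.242641 ∉ [-1.1, -0.3) ⇒ out
candidate 4: (m,n)=(2,7) → π∥ = 2+7·λ ≈ 18.899495, π⊥ = 2+7·λ' ≈ -0.899495 ∈ [-1.1, -0.3) ⇒ IN Λ
candidate 5: (m,n)=(2,0) → π∥ = 2+0·λ ≈ 2.000000, π⊥ = 2+0·λ' ≈ 2.000000 ∉ [-1.1, -0.3) ⇒ out
candidate 6: (m,n)=(1,4) → π∥ = 1+4·λ ≈ 10.656854, π⊥ = 1+4·λ' ≈ -0.656854 ∈ [-1.1, -0.3) ⇒ IN Λ
candidate 7: (m,n)=(3,7) → π∥ = 3+7·λ ≈ 19.899495, π⊥ = 3+7·λ' ≈ 0.100505 ∉ [-1.1, -0.3) ⇒ out

1, 4, 6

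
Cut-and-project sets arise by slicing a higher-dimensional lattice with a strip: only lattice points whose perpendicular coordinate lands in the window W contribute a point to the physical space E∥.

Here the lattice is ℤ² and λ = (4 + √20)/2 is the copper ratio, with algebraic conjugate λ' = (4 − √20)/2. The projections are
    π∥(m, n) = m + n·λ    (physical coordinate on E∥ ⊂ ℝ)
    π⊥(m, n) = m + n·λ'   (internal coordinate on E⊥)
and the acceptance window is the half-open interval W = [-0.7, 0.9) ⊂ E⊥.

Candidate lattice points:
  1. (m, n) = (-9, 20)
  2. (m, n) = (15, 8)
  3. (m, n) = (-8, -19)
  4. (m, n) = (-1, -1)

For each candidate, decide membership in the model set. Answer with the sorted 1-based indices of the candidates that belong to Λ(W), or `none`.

none

Compute λ' = (4−√20)/2 = -0.236068, so π⊥(m,n) = m -0.236068·n.
#1 (-9,20): internal coord -9 + (20)·λ' = -13.721360; -13.721360 ∉ [-0.7, 0.9) → out
#2 (15,8): internal coord 15 + (8)·λ' = +13.111456; +13.111456 ∉ [-0.7, 0.9) → out
#3 (-8,-19): internal coord -8 + (-19)·λ' = -3.514708; -3.514708 ∉ [-0.7, 0.9) → out
#4 (-1,-1): internal coord -1 + (-1)·λ' = -0.763932; -0.763932 ∉ [-0.7, 0.9) → out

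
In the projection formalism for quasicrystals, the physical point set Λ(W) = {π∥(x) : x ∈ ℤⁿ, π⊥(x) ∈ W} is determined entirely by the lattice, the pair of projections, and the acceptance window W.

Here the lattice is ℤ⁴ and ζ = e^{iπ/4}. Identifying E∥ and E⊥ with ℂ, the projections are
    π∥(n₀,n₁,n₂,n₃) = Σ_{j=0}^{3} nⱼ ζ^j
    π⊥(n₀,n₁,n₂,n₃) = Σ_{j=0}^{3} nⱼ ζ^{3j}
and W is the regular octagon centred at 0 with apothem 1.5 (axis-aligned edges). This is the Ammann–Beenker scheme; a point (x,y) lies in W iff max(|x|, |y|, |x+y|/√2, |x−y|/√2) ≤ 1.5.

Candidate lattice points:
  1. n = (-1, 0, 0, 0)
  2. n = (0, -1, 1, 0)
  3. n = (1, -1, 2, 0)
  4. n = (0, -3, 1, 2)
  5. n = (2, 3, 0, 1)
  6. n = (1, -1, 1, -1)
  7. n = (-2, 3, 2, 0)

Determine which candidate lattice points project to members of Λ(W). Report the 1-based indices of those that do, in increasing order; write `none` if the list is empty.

π⊥(n) = n₀ + n₁ζ³ + n₂ζ⁶ + n₃ζ⁹ where ζ = e^{iπ/4}.
candidate 1: n = (-1, 0, 0, 0) → π⊥ ≈ (-1.000000, +0.000000); max(|x|,|y|,|x±y|/√2) = 1.000000 ≤ 1.5 ⇒ ∈ W
candidate 2: n = (0, -1, 1, 0) → π⊥ ≈ (+0.707107, -1.707107); max(|x|,|y|,|x±y|/√2) = 1.707107 > 1.5 ⇒ ∉ W
candidate 3: n = (1, -1, 2, 0) → π⊥ ≈ (+1.707107, -2.707107); max(|x|,|y|,|x±y|/√2) = 3.121320 > 1.5 ⇒ ∉ W
candidate 4: n = (0, -3, 1, 2) → π⊥ ≈ (+3.535534, -1.707107); max(|x|,|y|,|x±y|/√2) = 3.707107 > 1.5 ⇒ ∉ W
candidate 5: n = (2, 3, 0, 1) → π⊥ ≈ (+0.585786, +2.828427); max(|x|,|y|,|x±y|/√2) = 2.828427 > 1.5 ⇒ ∉ W
candidate 6: n = (1, -1, 1, -1) → π⊥ ≈ (+1.000000, -2.414214); max(|x|,|y|,|x±y|/√2) = 2.414214 > 1.5 ⇒ ∉ W
candidate 7: n = (-2, 3, 2, 0) → π⊥ ≈ (-4.121320, +0.121320); max(|x|,|y|,|x±y|/√2) = 4.121320 > 1.5 ⇒ ∉ W

1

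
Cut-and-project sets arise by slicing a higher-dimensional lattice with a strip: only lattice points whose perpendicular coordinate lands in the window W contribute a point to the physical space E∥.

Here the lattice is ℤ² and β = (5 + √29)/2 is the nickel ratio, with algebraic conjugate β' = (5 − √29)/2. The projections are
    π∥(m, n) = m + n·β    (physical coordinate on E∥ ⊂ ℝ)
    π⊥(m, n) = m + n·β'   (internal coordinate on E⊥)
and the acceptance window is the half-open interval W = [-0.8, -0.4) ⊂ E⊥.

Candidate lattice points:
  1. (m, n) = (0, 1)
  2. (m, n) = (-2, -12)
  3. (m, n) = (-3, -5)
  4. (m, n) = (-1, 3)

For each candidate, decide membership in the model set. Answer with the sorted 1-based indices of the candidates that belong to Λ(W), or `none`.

none

β' = (5−√29)/2 ≈ -0.1926.
#1 (0,1): internal coord 0 + (1)·β' = -0.1926; -0.1926 ∉ [-0.8, -0.4) → out
#2 (-2,-12): internal coord -2 + (-12)·β' = +0.3110; +0.3110 ∉ [-0.8, -0.4) → out
#3 (-3,-5): internal coord -3 + (-5)·β' = -2.0371; -2.0371 ∉ [-0.8, -0.4) → out
#4 (-1,3): internal coord -1 + (3)·β' = -1.5777; -1.5777 ∉ [-0.8, -0.4) → out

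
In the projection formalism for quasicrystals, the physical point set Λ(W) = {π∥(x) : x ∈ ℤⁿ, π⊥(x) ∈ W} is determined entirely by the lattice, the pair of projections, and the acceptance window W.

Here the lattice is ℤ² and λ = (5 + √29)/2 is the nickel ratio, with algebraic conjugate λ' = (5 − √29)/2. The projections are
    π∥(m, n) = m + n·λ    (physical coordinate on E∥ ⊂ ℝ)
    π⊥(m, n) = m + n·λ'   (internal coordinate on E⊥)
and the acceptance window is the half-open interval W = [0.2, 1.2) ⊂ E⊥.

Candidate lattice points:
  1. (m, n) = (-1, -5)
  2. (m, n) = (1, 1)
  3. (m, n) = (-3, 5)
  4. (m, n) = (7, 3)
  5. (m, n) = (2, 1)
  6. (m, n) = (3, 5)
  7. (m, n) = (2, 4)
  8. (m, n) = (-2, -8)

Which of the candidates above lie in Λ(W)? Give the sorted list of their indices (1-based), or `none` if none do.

λ' = (5−√29)/2 ≈ -0.192582.
[1] lift (-1,-5): star map gives -0.037088; window check 0.2 ≤ -0.037088 < 1.2 is false → out
[2] lift (1,1): star map gives 0.807418; window check 0.2 ≤ 0.807418 < 1.2 is true → IN Λ
[3] lift (-3,5): star map gives -3.962912; window check 0.2 ≤ -3.962912 < 1.2 is false → out
[4] lift (7,3): star map gives 6.422253; window check 0.2 ≤ 6.422253 < 1.2 is false → out
[5] lift (2,1): star map gives 1.807418; window check 0.2 ≤ 1.807418 < 1.2 is false → out
[6] lift (3,5): star map gives 2.037088; window check 0.2 ≤ 2.037088 < 1.2 is false → out
[7] lift (2,4): star map gives 1.229670; window check 0.2 ≤ 1.229670 < 1.2 is false → out
[8] lift (-2,-8): star map gives -0.459341; window check 0.2 ≤ -0.459341 < 1.2 is false → out

2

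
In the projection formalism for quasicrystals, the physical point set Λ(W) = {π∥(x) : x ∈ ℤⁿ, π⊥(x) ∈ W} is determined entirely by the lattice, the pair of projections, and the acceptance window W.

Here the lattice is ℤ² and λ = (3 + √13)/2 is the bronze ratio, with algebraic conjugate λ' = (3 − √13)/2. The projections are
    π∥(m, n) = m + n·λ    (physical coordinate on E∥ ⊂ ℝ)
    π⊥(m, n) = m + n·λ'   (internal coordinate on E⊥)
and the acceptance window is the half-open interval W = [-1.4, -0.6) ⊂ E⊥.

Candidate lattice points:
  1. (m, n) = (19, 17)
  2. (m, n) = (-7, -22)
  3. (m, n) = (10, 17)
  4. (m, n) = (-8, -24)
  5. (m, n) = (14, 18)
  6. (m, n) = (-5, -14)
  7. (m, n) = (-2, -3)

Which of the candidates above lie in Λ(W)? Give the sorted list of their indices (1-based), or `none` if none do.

Compute λ' = (3−√13)/2 = -0.3028, so π⊥(m,n) = m -0.3028·n.
[1] lift (19,17): star map gives 13.8528; window check -1.4 ≤ 13.8528 < -0.6 is false → out
[2] lift (-7,-22): star map gives -0.3389; window check -1.4 ≤ -0.3389 < -0.6 is false → out
[3] lift (10,17): star map gives 4.8528; window check -1.4 ≤ 4.8528 < -0.6 is false → out
[4] lift (-8,-24): star map gives -0.7334; window check -1.4 ≤ -0.7334 < -0.6 is true → IN Λ
[5] lift (14,18): star map gives 8.5500; window check -1.4 ≤ 8.5500 < -0.6 is false → out
[6] lift (-5,-14): star map gives -0.7611; window check -1.4 ≤ -0.7611 < -0.6 is true → IN Λ
[7] lift (-2,-3): star map gives -1.0917; window check -1.4 ≤ -1.0917 < -0.6 is true → IN Λ

4, 6, 7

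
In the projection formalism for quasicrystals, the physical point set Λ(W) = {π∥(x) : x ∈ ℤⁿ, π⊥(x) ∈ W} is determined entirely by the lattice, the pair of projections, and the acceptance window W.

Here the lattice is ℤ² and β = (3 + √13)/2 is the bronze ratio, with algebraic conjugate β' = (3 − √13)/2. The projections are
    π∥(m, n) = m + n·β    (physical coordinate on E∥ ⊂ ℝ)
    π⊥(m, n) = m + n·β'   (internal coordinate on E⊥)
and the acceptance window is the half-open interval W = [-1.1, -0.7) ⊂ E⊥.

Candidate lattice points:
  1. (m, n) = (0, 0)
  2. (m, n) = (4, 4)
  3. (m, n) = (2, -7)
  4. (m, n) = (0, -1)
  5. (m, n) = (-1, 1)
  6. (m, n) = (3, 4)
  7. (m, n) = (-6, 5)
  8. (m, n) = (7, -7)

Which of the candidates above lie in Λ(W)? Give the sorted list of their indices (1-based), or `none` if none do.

none

Compute β' = (3−√13)/2 = -0.3028, so π⊥(m,n) = m -0.3028·n.
#1 (0,0): internal coord 0 + (0)·β' = +0.0000; +0.0000 ∉ [-1.1, -0.7) → out
#2 (4,4): internal coord 4 + (4)·β' = +2.7889; +2.7889 ∉ [-1.1, -0.7) → out
#3 (2,-7): internal coord 2 + (-7)·β' = +4.1194; +4.1194 ∉ [-1.1, -0.7) → out
#4 (0,-1): internal coord 0 + (-1)·β' = +0.3028; +0.3028 ∉ [-1.1, -0.7) → out
#5 (-1,1): internal coord -1 + (1)·β' = -1.3028; -1.3028 ∉ [-1.1, -0.7) → out
#6 (3,4): internal coord 3 + (4)·β' = +1.7889; +1.7889 ∉ [-1.1, -0.7) → out
#7 (-6,5): internal coord -6 + (5)·β' = -7.5139; -7.5139 ∉ [-1.1, -0.7) → out
#8 (7,-7): internal coord 7 + (-7)·β' = +9.1194; +9.1194 ∉ [-1.1, -0.7) → out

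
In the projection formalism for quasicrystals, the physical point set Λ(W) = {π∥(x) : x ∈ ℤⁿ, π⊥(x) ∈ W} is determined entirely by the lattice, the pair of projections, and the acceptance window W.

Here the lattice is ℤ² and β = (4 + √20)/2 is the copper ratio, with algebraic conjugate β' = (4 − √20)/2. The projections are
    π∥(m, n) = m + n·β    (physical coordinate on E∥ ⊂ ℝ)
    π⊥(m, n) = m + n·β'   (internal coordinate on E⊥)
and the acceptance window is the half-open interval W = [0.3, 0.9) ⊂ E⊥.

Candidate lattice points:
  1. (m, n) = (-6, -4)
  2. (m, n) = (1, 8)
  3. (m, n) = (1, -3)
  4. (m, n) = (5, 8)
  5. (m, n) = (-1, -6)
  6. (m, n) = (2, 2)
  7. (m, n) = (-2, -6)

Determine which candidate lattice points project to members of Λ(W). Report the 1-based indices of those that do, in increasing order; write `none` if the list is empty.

β' = (4−√20)/2 ≈ -0.236068.
#1 (-6,-4): internal coord -6 + (-4)·β' = -5.055728; -5.055728 ∉ [0.3, 0.9) → out
#2 (1,8): internal coord 1 + (8)·β' = -0.888544; -0.888544 ∉ [0.3, 0.9) → out
#3 (1,-3): internal coord 1 + (-3)·β' = +1.708204; +1.708204 ∉ [0.3, 0.9) → out
#4 (5,8): internal coord 5 + (8)·β' = +3.111456; +3.111456 ∉ [0.3, 0.9) → out
#5 (-1,-6): internal coord -1 + (-6)·β' = +0.416408; +0.416408 ∈ [0.3, 0.9) → IN Λ
#6 (2,2): internal coord 2 + (2)·β' = +1.527864; +1.527864 ∉ [0.3, 0.9) → out
#7 (-2,-6): internal coord -2 + (-6)·β' = -0.583592; -0.583592 ∉ [0.3, 0.9) → out

5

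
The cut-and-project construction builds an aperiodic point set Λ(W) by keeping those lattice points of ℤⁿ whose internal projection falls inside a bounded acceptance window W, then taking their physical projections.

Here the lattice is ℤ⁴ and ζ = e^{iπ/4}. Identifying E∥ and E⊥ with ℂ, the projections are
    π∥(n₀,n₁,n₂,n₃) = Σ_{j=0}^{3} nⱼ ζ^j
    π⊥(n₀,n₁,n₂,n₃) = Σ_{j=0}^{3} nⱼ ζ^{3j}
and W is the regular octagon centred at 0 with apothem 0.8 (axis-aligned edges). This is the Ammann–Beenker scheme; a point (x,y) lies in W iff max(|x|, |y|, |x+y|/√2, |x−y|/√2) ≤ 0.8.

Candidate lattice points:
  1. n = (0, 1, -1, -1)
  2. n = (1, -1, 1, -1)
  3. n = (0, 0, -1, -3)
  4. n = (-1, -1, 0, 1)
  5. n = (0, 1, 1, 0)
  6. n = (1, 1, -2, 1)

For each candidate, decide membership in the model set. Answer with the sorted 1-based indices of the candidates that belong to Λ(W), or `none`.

4, 5

With ζ = e^{iπ/4} the internal vectors are ζ^0,ζ^3,ζ^6,ζ^9.
candidate 1: n = (0, 1, -1, -1) → π⊥ ≈ (-1.414214, +1.000000); max(|x|,|y|,|x±y|/√2) = 1.707107 > 0.8 ⇒ ∉ W
candidate 2: n = (1, -1, 1, -1) → π⊥ ≈ (+1.000000, -2.414214); max(|x|,|y|,|x±y|/√2) = 2.414214 > 0.8 ⇒ ∉ W
candidate 3: n = (0, 0, -1, -3) → π⊥ ≈ (-2.121320, -1.121320); max(|x|,|y|,|x±y|/√2) = 2.292893 > 0.8 ⇒ ∉ W
candidate 4: n = (-1, -1, 0, 1) → π⊥ ≈ (+0.414214, +0.000000); max(|x|,|y|,|x±y|/√2) = 0.414214 ≤ 0.8 ⇒ ∈ W
candidate 5: n = (0, 1, 1, 0) → π⊥ ≈ (-0.707107, -0.292893); max(|x|,|y|,|x±y|/√2) = 0.707107 ≤ 0.8 ⇒ ∈ W
candidate 6: n = (1, 1, -2, 1) → π⊥ ≈ (+1.000000, +3.414214); max(|x|,|y|,|x±y|/√2) = 3.414214 > 0.8 ⇒ ∉ W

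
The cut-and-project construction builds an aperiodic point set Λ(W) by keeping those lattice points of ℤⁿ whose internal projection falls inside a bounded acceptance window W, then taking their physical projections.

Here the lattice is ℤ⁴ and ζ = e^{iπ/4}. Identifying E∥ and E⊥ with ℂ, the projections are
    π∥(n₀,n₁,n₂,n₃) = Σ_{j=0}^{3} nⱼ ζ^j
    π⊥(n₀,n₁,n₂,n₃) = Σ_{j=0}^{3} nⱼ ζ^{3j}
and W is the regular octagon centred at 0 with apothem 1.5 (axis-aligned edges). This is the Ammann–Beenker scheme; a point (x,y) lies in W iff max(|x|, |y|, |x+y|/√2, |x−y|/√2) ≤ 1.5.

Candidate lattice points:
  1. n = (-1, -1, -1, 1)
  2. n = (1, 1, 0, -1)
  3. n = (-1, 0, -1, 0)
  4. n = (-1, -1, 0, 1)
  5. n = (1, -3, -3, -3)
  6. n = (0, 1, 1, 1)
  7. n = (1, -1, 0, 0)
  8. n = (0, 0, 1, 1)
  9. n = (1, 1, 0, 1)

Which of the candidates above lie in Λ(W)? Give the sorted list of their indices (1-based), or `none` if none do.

π⊥(n) = n₀ + n₁ζ³ + n₂ζ⁶ + n₃ζ⁹ where ζ = e^{iπ/4}.
#1 (-1, -1, -1, 1): internal (0.4142, 1.0000); octagon support 1.0000 vs apothem 1.5 → ∈ W
#2 (1, 1, 0, -1): internal (-0.4142, 0.0000); octagon support 0.4142 vs apothem 1.5 → ∈ W
#3 (-1, 0, -1, 0): internal (-1.0000, 1.0000); octagon support 1.4142 vs apothem 1.5 → ∈ W
#4 (-1, -1, 0, 1): internal (0.4142, 0.0000); octagon support 0.4142 vs apothem 1.5 → ∈ W
#5 (1, -3, -3, -3): internal (1.0000, -1.2426); octagon support 1.5858 vs apothem 1.5 → ∉ W
#6 (0, 1, 1, 1): internal (0.0000, 0.4142); octagon support 0.4142 vs apothem 1.5 → ∈ W
#7 (1, -1, 0, 0): internal (1.7071, -0.7071); octagon support 1.7071 vs apothem 1.5 → ∉ W
#8 (0, 0, 1, 1): internal (0.7071, -0.2929); octagon support 0.7071 vs apothem 1.5 → ∈ W
#9 (1, 1, 0, 1): internal (1.0000, 1.4142); octagon support 1.7071 vs apothem 1.5 → ∉ W

1, 2, 3, 4, 6, 8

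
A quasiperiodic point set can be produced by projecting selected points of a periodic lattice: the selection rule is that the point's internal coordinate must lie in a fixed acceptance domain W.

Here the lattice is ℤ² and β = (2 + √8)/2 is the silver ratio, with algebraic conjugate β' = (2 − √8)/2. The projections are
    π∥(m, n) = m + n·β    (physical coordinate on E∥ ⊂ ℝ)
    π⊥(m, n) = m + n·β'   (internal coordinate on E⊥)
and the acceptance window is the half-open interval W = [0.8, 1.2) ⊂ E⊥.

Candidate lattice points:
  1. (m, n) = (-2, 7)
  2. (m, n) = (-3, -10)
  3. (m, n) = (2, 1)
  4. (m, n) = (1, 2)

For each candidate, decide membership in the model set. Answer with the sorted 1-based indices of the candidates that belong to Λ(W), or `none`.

Numerically β ≈ 2.4142 and β' = −1/β ≈ -0.4142.
candidate 1: (m,n)=(-2,7) → π∥ = -2+7·β ≈ 14.8995, π⊥ = -2+7·β' ≈ -4.8995 ∉ [0.8, 1.2) ⇒ out
candidate 2: (m,n)=(-3,-10) → π∥ = -3-10·β ≈ -27.1421, π⊥ = -3-10·β' ≈ 1.1421 ∈ [0.8, 1.2) ⇒ IN Λ
candidate 3: (m,n)=(2,1) → π∥ = 2+1·β ≈ 4.4142, π⊥ = 2+1·β' ≈ 1.5858 ∉ [0.8, 1.2) ⇒ out
candidate 4: (m,n)=(1,2) → π∥ = 1+2·β ≈ 5.8284, π⊥ = 1+2·β' ≈ 0.1716 ∉ [0.8, 1.2) ⇒ out

2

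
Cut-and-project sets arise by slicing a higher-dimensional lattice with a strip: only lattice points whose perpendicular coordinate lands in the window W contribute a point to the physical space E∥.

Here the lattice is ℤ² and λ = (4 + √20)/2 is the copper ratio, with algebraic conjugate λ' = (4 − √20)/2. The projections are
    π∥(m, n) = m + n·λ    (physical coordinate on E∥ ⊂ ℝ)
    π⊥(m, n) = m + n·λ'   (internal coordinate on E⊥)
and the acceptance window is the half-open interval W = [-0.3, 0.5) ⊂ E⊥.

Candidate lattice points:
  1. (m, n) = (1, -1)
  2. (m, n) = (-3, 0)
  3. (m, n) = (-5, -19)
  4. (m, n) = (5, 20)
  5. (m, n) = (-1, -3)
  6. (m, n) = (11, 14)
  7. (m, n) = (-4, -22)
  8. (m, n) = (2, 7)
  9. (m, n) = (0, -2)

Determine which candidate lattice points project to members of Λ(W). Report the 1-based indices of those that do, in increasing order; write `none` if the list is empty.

4, 5, 8, 9

Compute λ' = (4−√20)/2 = -0.236068, so π⊥(m,n) = m -0.236068·n.
[1] lift (1,-1): star map gives 1.236068; window check -0.3 ≤ 1.236068 < 0.5 is false → out
[2] lift (-3,0): star map gives -3.000000; window check -0.3 ≤ -3.000000 < 0.5 is false → out
[3] lift (-5,-19): star map gives -0.514708; window check -0.3 ≤ -0.514708 < 0.5 is false → out
[4] lift (5,20): star map gives 0.278640; window check -0.3 ≤ 0.278640 < 0.5 is true → IN Λ
[5] lift (-1,-3): star map gives -0.291796; window check -0.3 ≤ -0.291796 < 0.5 is true → IN Λ
[6] lift (11,14): star map gives 7.695048; window check -0.3 ≤ 7.695048 < 0.5 is false → out
[7] lift (-4,-22): star map gives 1.193496; window check -0.3 ≤ 1.193496 < 0.5 is false → out
[8] lift (2,7): star map gives 0.347524; window check -0.3 ≤ 0.347524 < 0.5 is true → IN Λ
[9] lift (0,-2): star map gives 0.472136; window check -0.3 ≤ 0.472136 < 0.5 is true → IN Λ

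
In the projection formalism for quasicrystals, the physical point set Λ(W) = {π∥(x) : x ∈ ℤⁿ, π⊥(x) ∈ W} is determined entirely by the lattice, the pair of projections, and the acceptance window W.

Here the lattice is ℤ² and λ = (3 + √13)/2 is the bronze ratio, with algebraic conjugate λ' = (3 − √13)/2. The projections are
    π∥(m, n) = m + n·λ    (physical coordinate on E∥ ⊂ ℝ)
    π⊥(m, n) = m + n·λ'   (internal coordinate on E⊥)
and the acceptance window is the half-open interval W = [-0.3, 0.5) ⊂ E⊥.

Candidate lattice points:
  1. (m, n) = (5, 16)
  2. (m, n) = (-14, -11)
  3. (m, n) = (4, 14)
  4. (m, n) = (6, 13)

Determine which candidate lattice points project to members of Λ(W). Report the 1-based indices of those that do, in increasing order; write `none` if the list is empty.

Numerically λ ≈ 3.302776 and λ' = −1/λ ≈ -0.302776.
candidate 1: (m,n)=(5,16) → π∥ = 5+16·λ ≈ 57.844410, π⊥ = 5+16·λ' ≈ 0.155590 ∈ [-0.3, 0.5) ⇒ IN Λ
candidate 2: (m,n)=(-14,-11) → π∥ = -14-11·λ ≈ -50.330532, π⊥ = -14-11·λ' ≈ -10.669468 ∉ [-0.3, 0.5) ⇒ out
candidate 3: (m,n)=(4,14) → π∥ = 4+14·λ ≈ 50.238859, π⊥ = 4+14·λ' ≈ -0.238859 ∈ [-0.3, 0.5) ⇒ IN Λ
candidate 4: (m,n)=(6,13) → π∥ = 6+13·λ ≈ 48.936083, π⊥ = 6+13·λ' ≈ 2.063917 ∉ [-0.3, 0.5) ⇒ out

1, 3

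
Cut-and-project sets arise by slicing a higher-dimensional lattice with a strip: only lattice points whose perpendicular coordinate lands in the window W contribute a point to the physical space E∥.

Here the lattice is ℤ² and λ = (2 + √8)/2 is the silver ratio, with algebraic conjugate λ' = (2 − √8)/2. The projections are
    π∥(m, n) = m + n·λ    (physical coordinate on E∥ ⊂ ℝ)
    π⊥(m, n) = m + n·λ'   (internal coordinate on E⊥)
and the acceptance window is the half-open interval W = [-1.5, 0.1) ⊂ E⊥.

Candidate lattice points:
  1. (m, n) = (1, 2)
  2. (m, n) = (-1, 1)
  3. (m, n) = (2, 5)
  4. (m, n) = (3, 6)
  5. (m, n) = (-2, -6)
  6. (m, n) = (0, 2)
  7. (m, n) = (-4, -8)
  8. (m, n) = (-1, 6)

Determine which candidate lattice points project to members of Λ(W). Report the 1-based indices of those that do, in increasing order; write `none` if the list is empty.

2, 3, 6, 7

Compute λ' = (2−√8)/2 = -0.4142, so π⊥(m,n) = m -0.4142·n.
candidate 1: (m,n)=(1,2) → π∥ = 1+2·λ ≈ 5.8284, π⊥ = 1+2·λ' ≈ 0.1716 ∉ [-1.5, 0.1) ⇒ out
candidate 2: (m,n)=(-1,1) → π∥ = -1+1·λ ≈ 1.4142, π⊥ = -1+1·λ' ≈ -1.4142 ∈ [-1.5, 0.1) ⇒ IN Λ
candidate 3: (m,n)=(2,5) → π∥ = 2+5·λ ≈ 14.0711, π⊥ = 2+5·λ' ≈ -0.0711 ∈ [-1.5, 0.1) ⇒ IN Λ
candidate 4: (m,n)=(3,6) → π∥ = 3+6·λ ≈ 17.4853, π⊥ = 3+6·λ' ≈ 0.5147 ∉ [-1.5, 0.1) ⇒ out
candidate 5: (m,n)=(-2,-6) → π∥ = -2-6·λ ≈ -16.4853, π⊥ = -2-6·λ' ≈ 0.4853 ∉ [-1.5, 0.1) ⇒ out
candidate 6: (m,n)=(0,2) → π∥ = 0+2·λ ≈ 4.8284, π⊥ = 0+2·λ' ≈ -0.8284 ∈ [-1.5, 0.1) ⇒ IN Λ
candidate 7: (m,n)=(-4,-8) → π∥ = -4-8·λ ≈ -23.3137, π⊥ = -4-8·λ' ≈ -0.6863 ∈ [-1.5, 0.1) ⇒ IN Λ
candidate 8: (m,n)=(-1,6) → π∥ = -1+6·λ ≈ 13.4853, π⊥ = -1+6·λ' ≈ -3.4853 ∉ [-1.5, 0.1) ⇒ out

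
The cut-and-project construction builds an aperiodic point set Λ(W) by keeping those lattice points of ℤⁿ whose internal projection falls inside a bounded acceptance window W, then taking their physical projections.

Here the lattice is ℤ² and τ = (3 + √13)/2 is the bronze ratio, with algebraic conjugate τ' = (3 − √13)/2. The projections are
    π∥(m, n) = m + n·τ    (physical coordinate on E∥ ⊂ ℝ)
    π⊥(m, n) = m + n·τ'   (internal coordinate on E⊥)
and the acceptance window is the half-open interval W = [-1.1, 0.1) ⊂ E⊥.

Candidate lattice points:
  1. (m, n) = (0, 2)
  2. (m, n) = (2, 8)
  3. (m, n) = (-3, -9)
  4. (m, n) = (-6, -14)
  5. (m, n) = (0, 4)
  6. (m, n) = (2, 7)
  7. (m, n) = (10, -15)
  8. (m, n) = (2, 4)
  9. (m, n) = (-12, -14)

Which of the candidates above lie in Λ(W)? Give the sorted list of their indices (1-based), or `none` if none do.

τ' = (3−√13)/2 ≈ -0.302776.
candidate 1: (m,n)=(0,2) → π∥ = 0+2·τ ≈ 6.605551, π⊥ = 0+2·τ' ≈ -0.605551 ∈ [-1.1, 0.1) ⇒ IN Λ
candidate 2: (m,n)=(2,8) → π∥ = 2+8·τ ≈ 28.422205, π⊥ = 2+8·τ' ≈ -0.422205 ∈ [-1.1, 0.1) ⇒ IN Λ
candidate 3: (m,n)=(-3,-9) → π∥ = -3-9·τ ≈ -32.724981, π⊥ = -3-9·τ' ≈ -0.275019 ∈ [-1.1, 0.1) ⇒ IN Λ
candidate 4: (m,n)=(-6,-14) → π∥ = -6-14·τ ≈ -52.238859, π⊥ = -6-14·τ' ≈ -1.761141 ∉ [-1.1, 0.1) ⇒ out
candidate 5: (m,n)=(0,4) → π∥ = 0+4·τ ≈ 13.211103, π⊥ = 0+4·τ' ≈ -1.211103 ∉ [-1.1, 0.1) ⇒ out
candidate 6: (m,n)=(2,7) → π∥ = 2+7·τ ≈ 25.119429, π⊥ = 2+7·τ' ≈ -0.119429 ∈ [-1.1, 0.1) ⇒ IN Λ
candidate 7: (m,n)=(10,-15) → π∥ = 10-15·τ ≈ -39.541635, π⊥ = 10-15·τ' ≈ 14.541635 ∉ [-1.1, 0.1) ⇒ out
candidate 8: (m,n)=(2,4) → π∥ = 2+4·τ ≈ 15.211103, π⊥ = 2+4·τ' ≈ 0.788897 ∉ [-1.1, 0.1) ⇒ out
candidate 9: (m,n)=(-12,-14) → π∥ = -12-14·τ ≈ -58.238859, π⊥ = -12-14·τ' ≈ -7.761141 ∉ [-1.1, 0.1) ⇒ out

1, 2, 3, 6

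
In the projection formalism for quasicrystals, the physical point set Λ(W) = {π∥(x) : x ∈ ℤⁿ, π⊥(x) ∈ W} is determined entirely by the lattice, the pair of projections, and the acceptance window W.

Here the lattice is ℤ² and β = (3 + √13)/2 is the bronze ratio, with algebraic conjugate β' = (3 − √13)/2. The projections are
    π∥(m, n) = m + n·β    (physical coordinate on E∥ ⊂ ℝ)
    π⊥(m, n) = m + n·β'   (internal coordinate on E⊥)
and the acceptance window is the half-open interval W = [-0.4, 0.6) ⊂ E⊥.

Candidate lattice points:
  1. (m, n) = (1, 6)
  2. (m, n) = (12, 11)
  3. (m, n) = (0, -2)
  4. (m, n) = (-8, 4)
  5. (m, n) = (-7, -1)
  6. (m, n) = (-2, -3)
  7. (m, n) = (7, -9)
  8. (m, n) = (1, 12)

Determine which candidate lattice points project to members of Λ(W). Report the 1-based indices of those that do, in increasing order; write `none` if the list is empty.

Compute β' = (3−√13)/2 = -0.302776, so π⊥(m,n) = m -0.302776·n.
candidate 1: (m,n)=(1,6) → π∥ = 1+6·β ≈ 20.816654, π⊥ = 1+6·β' ≈ -0.816654 ∉ [-0.4, 0.6) ⇒ out
candidate 2: (m,n)=(12,11) → π∥ = 12+11·β ≈ 48.330532, π⊥ = 12+11·β' ≈ 8.669468 ∉ [-0.4, 0.6) ⇒ out
candidate 3: (m,n)=(0,-2) → π∥ = 0-2·β ≈ -6.605551, π⊥ = 0-2·β' ≈ 0.605551 ∉ [-0.4, 0.6) ⇒ out
candidate 4: (m,n)=(-8,4) → π∥ = -8+4·β ≈ 5.211103, π⊥ = -8+4·β' ≈ -9.211103 ∉ [-0.4, 0.6) ⇒ out
candidate 5: (m,n)=(-7,-1) → π∥ = -7-1·β ≈ -10.302776, π⊥ = -7-1·β' ≈ -6.697224 ∉ [-0.4, 0.6) ⇒ out
candidate 6: (m,n)=(-2,-3) → π∥ = -2-3·β ≈ -11.908327, π⊥ = -2-3·β' ≈ -1.091673 ∉ [-0.4, 0.6) ⇒ out
candidate 7: (m,n)=(7,-9) → π∥ = 7-9·β ≈ -22.724981, π⊥ = 7-9·β' ≈ 9.724981 ∉ [-0.4, 0.6) ⇒ out
candidate 8: (m,n)=(1,12) → π∥ = 1+12·β ≈ 40.633308, π⊥ = 1+12·β' ≈ -2.633308 ∉ [-0.4, 0.6) ⇒ out

none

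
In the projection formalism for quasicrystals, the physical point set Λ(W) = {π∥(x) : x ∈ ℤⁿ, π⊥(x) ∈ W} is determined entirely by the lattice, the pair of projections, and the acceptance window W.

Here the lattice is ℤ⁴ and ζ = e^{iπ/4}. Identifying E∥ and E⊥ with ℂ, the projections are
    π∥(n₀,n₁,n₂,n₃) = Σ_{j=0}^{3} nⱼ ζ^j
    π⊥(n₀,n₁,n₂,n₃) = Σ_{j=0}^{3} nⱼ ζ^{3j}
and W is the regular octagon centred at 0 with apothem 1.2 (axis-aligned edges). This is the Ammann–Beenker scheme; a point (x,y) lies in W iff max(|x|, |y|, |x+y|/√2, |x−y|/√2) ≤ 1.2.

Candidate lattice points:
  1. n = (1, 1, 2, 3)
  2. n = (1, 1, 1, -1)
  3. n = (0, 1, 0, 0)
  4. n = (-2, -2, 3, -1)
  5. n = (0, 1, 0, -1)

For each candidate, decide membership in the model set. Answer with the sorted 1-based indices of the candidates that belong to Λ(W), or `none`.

2, 3

With ζ = e^{iπ/4} the internal vectors are ζ^0,ζ^3,ζ^6,ζ^9.
#1 (1, 1, 2, 3): internal (2.4142, 0.8284); octagon support 2.4142 vs apothem 1.2 → ∉ W
#2 (1, 1, 1, -1): internal (-0.4142, -1.0000); octagon support 1.0000 vs apothem 1.2 → ∈ W
#3 (0, 1, 0, 0): internal (-0.7071, 0.7071); octagon support 1.0000 vs apothem 1.2 → ∈ W
#4 (-2, -2, 3, -1): internal (-1.2929, -5.1213); octagon support 5.1213 vs apothem 1.2 → ∉ W
#5 (0, 1, 0, -1): internal (-1.4142, 0.0000); octagon support 1.4142 vs apothem 1.2 → ∉ W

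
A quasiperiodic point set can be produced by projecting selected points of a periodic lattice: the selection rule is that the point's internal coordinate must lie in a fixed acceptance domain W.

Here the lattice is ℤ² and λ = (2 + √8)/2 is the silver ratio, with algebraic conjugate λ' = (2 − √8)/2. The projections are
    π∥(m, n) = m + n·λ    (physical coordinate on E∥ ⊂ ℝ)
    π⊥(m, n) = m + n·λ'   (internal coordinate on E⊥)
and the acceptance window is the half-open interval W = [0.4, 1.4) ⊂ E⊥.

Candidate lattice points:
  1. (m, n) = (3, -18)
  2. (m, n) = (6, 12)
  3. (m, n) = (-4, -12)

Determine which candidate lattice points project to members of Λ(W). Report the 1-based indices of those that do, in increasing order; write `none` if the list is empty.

2, 3

Numerically λ ≈ 2.41421 and λ' = −1/λ ≈ -0.41421.
candidate 1: (m,n)=(3,-18) → π∥ = 3-18·λ ≈ -40.45584, π⊥ = 3-18·λ' ≈ 10.45584 ∉ [0.4, 1.4) ⇒ out
candidate 2: (m,n)=(6,12) → π∥ = 6+12·λ ≈ 34.97056, π⊥ = 6+12·λ' ≈ 1.02944 ∈ [0.4, 1.4) ⇒ IN Λ
candidate 3: (m,n)=(-4,-12) → π∥ = -4-12·λ ≈ -32.97056, π⊥ = -4-12·λ' ≈ 0.97056 ∈ [0.4, 1.4) ⇒ IN Λ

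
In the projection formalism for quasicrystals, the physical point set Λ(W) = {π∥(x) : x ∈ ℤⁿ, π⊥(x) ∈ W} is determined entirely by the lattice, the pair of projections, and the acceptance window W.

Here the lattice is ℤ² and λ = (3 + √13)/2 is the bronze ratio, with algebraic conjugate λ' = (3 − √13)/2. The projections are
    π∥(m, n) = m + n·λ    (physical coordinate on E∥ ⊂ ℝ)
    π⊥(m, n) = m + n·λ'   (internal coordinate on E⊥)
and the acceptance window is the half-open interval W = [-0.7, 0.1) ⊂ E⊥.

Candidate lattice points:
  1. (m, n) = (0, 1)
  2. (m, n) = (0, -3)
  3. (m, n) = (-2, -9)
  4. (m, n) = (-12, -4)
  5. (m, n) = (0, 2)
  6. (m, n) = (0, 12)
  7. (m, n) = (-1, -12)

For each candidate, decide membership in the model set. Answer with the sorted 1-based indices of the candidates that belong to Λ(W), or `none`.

Numerically λ ≈ 3.302776 and λ' = −1/λ ≈ -0.302776.
[1] lift (0,1): star map gives -0.302776; window check -0.7 ≤ -0.302776 < 0.1 is true → IN Λ
[2] lift (0,-3): star map gives 0.908327; window check -0.7 ≤ 0.908327 < 0.1 is false → out
[3] lift (-2,-9): star map gives 0.724981; window check -0.7 ≤ 0.724981 < 0.1 is false → out
[4] lift (-12,-4): star map gives -10.788897; window check -0.7 ≤ -10.788897 < 0.1 is false → out
[5] lift (0,2): star map gives -0.605551; window check -0.7 ≤ -0.605551 < 0.1 is true → IN Λ
[6] lift (0,12): star map gives -3.633308; window check -0.7 ≤ -3.633308 < 0.1 is false → out
[7] lift (-1,-12): star map gives 2.633308; window check -0.7 ≤ 2.633308 < 0.1 is false → out

1, 5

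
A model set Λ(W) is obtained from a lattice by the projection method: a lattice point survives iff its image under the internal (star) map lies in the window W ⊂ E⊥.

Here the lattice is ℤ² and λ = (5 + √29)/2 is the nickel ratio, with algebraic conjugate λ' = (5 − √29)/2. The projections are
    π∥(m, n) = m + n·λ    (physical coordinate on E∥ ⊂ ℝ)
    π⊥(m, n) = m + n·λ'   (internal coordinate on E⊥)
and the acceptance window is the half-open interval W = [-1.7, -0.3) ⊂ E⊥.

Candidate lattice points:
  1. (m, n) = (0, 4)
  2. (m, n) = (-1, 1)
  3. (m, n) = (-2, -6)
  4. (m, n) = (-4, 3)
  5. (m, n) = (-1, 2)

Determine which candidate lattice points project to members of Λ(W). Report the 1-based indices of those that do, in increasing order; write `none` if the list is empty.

1, 2, 3, 5

λ' = (5−√29)/2 ≈ -0.19258.
#1 (0,4): internal coord 0 + (4)·λ' = -0.77033; -0.77033 ∈ [-1.7, -0.3) → IN Λ
#2 (-1,1): internal coord -1 + (1)·λ' = -1.19258; -1.19258 ∈ [-1.7, -0.3) → IN Λ
#3 (-2,-6): internal coord -2 + (-6)·λ' = -0.84451; -0.84451 ∈ [-1.7, -0.3) → IN Λ
#4 (-4,3): internal coord -4 + (3)·λ' = -4.57775; -4.57775 ∉ [-1.7, -0.3) → out
#5 (-1,2): internal coord -1 + (2)·λ' = -1.38516; -1.38516 ∈ [-1.7, -0.3) → IN Λ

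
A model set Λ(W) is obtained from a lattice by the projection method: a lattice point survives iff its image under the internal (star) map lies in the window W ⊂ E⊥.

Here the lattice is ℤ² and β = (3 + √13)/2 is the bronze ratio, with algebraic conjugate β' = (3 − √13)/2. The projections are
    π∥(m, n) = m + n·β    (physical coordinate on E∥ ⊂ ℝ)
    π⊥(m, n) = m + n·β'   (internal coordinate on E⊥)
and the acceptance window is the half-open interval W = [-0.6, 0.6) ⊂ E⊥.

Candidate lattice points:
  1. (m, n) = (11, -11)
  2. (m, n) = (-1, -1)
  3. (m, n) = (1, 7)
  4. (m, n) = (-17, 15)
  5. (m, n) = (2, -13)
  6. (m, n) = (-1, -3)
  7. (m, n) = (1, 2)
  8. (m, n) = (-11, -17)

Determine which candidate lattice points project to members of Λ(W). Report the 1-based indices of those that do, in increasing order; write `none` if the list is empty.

Numerically β ≈ 3.30278 and β' = −1/β ≈ -0.30278.
candidate 1: (m,n)=(11,-11) → π∥ = 11-11·β ≈ -25.33053, π⊥ = 11-11·β' ≈ 14.33053 ∉ [-0.6, 0.6) ⇒ out
candidate 2: (m,n)=(-1,-1) → π∥ = -1-1·β ≈ -4.30278, π⊥ = -1-1·β' ≈ -0.69722 ∉ [-0.6, 0.6) ⇒ out
candidate 3: (m,n)=(1,7) → π∥ = 1+7·β ≈ 24.11943, π⊥ = 1+7·β' ≈ -1.11943 ∉ [-0.6, 0.6) ⇒ out
candidate 4: (m,n)=(-17,15) → π∥ = -17+15·β ≈ 32.54163, π⊥ = -17+15·β' ≈ -21.54163 ∉ [-0.6, 0.6) ⇒ out
candidate 5: (m,n)=(2,-13) → π∥ = 2-13·β ≈ -40.93608, π⊥ = 2-13·β' ≈ 5.93608 ∉ [-0.6, 0.6) ⇒ out
candidate 6: (m,n)=(-1,-3) → π∥ = -1-3·β ≈ -10.90833, π⊥ = -1-3·β' ≈ -0.09167 ∈ [-0.6, 0.6) ⇒ IN Λ
candidate 7: (m,n)=(1,2) → π∥ = 1+2·β ≈ 7.60555, π⊥ = 1+2·β' ≈ 0.39445 ∈ [-0.6, 0.6) ⇒ IN Λ
candidate 8: (m,n)=(-11,-17) → π∥ = -11-17·β ≈ -67.14719, π⊥ = -11-17·β' ≈ -5.85281 ∉ [-0.6, 0.6) ⇒ out

6, 7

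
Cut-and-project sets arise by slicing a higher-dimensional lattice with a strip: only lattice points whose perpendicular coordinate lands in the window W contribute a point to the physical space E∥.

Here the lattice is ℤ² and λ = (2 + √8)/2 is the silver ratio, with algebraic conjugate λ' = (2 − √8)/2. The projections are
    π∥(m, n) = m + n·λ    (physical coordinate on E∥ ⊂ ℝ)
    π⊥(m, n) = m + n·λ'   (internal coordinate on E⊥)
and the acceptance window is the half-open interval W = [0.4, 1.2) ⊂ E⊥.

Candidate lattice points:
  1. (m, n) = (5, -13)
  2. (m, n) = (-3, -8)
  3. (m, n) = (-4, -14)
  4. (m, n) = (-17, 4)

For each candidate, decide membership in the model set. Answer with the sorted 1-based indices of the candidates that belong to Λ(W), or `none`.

Numerically λ ≈ 2.41421 and λ' = −1/λ ≈ -0.41421.
[1] lift (5,-13): star map gives 10.38478; window check 0.4 ≤ 10.38478 < 1.2 is false → out
[2] lift (-3,-8): star map gives 0.31371; window check 0.4 ≤ 0.31371 < 1.2 is false → out
[3] lift (-4,-14): star map gives 1.79899; window check 0.4 ≤ 1.79899 < 1.2 is false → out
[4] lift (-17,4): star map gives -18.65685; window check 0.4 ≤ -18.65685 < 1.2 is false → out

none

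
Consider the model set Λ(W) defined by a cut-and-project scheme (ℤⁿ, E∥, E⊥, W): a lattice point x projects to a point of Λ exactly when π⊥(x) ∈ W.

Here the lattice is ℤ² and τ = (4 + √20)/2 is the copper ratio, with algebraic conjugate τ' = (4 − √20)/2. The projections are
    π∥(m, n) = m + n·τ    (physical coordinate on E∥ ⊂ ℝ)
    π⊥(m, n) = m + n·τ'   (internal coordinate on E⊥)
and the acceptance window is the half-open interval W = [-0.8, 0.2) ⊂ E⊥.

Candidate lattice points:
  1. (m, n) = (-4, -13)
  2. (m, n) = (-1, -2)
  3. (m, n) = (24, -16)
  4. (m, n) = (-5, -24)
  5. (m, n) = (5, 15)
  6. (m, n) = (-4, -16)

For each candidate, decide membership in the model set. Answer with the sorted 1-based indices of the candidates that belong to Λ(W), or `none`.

τ' = (4−√20)/2 ≈ -0.23607.
candidate 1: (m,n)=(-4,-13) → π∥ = -4-13·τ ≈ -59.06888, π⊥ = -4-13·τ' ≈ -0.93112 ∉ [-0.8, 0.2) ⇒ out
candidate 2: (m,n)=(-1,-2) → π∥ = -1-2·τ ≈ -9.47214, π⊥ = -1-2·τ' ≈ -0.52786 ∈ [-0.8, 0.2) ⇒ IN Λ
candidate 3: (m,n)=(24,-16) → π∥ = 24-16·τ ≈ -43.77709, π⊥ = 24-16·τ' ≈ 27.77709 ∉ [-0.8, 0.2) ⇒ out
candidate 4: (m,n)=(-5,-24) → π∥ = -5-24·τ ≈ -106.66563, π⊥ = -5-24·τ' ≈ 0.66563 ∉ [-0.8, 0.2) ⇒ out
candidate 5: (m,n)=(5,15) → π∥ = 5+15·τ ≈ 68.54102, π⊥ = 5+15·τ' ≈ 1.45898 ∉ [-0.8, 0.2) ⇒ out
candidate 6: (m,n)=(-4,-16) → π∥ = -4-16·τ ≈ -71.77709, π⊥ = -4-16·τ' ≈ -0.22291 ∈ [-0.8, 0.2) ⇒ IN Λ

2, 6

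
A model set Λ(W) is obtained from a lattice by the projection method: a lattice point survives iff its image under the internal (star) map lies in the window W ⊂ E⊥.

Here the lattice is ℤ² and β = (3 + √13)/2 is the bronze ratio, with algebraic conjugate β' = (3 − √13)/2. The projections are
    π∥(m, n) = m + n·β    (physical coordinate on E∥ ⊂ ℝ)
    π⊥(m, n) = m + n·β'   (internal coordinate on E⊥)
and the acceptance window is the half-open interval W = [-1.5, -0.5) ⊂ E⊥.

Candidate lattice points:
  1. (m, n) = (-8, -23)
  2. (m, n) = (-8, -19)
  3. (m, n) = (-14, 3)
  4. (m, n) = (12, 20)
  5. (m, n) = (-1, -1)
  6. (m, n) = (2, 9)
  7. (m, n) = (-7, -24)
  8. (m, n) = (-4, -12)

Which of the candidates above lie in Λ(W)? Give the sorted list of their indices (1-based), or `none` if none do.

Numerically β ≈ 3.30278 and β' = −1/β ≈ -0.30278.
candidate 1: (m,n)=(-8,-23) → π∥ = -8-23·β ≈ -83.96384, π⊥ = -8-23·β' ≈ -1.03616 ∈ [-1.5, -0.5) ⇒ IN Λ
candidate 2: (m,n)=(-8,-19) → π∥ = -8-19·β ≈ -70.75274, π⊥ = -8-19·β' ≈ -2.24726 ∉ [-1.5, -0.5) ⇒ out
candidate 3: (m,n)=(-14,3) → π∥ = -14+3·β ≈ -4.09167, π⊥ = -14+3·β' ≈ -14.90833 ∉ [-1.5, -0.5) ⇒ out
candidate 4: (m,n)=(12,20) → π∥ = 12+20·β ≈ 78.05551, π⊥ = 12+20·β' ≈ 5.94449 ∉ [-1.5, -0.5) ⇒ out
candidate 5: (m,n)=(-1,-1) → π∥ = -1-1·β ≈ -4.30278, π⊥ = -1-1·β' ≈ -0.69722 ∈ [-1.5, -0.5) ⇒ IN Λ
candidate 6: (m,n)=(2,9) → π∥ = 2+9·β ≈ 31.72498, π⊥ = 2+9·β' ≈ -0.72498 ∈ [-1.5, -0.5) ⇒ IN Λ
candidate 7: (m,n)=(-7,-24) → π∥ = -7-24·β ≈ -86.26662, π⊥ = -7-24·β' ≈ 0.26662 ∉ [-1.5, -0.5) ⇒ out
candidate 8: (m,n)=(-4,-12) → π∥ = -4-12·β ≈ -43.63331, π⊥ = -4-12·β' ≈ -0.36669 ∉ [-1.5, -0.5) ⇒ out

1, 5, 6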